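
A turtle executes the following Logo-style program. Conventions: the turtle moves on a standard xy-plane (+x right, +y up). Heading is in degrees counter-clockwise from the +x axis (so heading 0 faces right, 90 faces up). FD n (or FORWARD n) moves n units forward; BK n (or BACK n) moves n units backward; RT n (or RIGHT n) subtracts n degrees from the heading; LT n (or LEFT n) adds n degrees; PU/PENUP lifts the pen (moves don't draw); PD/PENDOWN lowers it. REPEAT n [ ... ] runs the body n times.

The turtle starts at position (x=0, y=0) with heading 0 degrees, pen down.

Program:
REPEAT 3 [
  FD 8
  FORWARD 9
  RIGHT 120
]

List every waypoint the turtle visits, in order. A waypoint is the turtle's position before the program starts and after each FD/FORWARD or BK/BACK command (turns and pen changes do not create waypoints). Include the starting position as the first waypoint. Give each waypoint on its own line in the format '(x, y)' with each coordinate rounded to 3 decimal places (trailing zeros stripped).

Executing turtle program step by step:
Start: pos=(0,0), heading=0, pen down
REPEAT 3 [
  -- iteration 1/3 --
  FD 8: (0,0) -> (8,0) [heading=0, draw]
  FD 9: (8,0) -> (17,0) [heading=0, draw]
  RT 120: heading 0 -> 240
  -- iteration 2/3 --
  FD 8: (17,0) -> (13,-6.928) [heading=240, draw]
  FD 9: (13,-6.928) -> (8.5,-14.722) [heading=240, draw]
  RT 120: heading 240 -> 120
  -- iteration 3/3 --
  FD 8: (8.5,-14.722) -> (4.5,-7.794) [heading=120, draw]
  FD 9: (4.5,-7.794) -> (0,0) [heading=120, draw]
  RT 120: heading 120 -> 0
]
Final: pos=(0,0), heading=0, 6 segment(s) drawn
Waypoints (7 total):
(0, 0)
(8, 0)
(17, 0)
(13, -6.928)
(8.5, -14.722)
(4.5, -7.794)
(0, 0)

Answer: (0, 0)
(8, 0)
(17, 0)
(13, -6.928)
(8.5, -14.722)
(4.5, -7.794)
(0, 0)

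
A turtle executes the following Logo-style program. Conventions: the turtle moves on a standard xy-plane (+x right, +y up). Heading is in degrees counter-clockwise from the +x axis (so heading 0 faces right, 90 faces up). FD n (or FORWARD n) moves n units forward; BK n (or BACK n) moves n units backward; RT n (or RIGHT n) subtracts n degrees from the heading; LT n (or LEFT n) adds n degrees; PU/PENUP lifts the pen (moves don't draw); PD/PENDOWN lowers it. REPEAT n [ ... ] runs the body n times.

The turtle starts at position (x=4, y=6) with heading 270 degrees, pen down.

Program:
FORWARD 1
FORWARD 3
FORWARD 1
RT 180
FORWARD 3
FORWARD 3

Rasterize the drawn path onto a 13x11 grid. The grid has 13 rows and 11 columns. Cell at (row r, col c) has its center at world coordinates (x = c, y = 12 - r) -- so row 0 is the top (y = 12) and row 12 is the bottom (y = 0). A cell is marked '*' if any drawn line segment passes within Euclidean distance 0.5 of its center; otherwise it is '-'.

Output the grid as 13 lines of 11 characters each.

Answer: -----------
-----------
-----------
-----------
-----------
----*------
----*------
----*------
----*------
----*------
----*------
----*------
-----------

Derivation:
Segment 0: (4,6) -> (4,5)
Segment 1: (4,5) -> (4,2)
Segment 2: (4,2) -> (4,1)
Segment 3: (4,1) -> (4,4)
Segment 4: (4,4) -> (4,7)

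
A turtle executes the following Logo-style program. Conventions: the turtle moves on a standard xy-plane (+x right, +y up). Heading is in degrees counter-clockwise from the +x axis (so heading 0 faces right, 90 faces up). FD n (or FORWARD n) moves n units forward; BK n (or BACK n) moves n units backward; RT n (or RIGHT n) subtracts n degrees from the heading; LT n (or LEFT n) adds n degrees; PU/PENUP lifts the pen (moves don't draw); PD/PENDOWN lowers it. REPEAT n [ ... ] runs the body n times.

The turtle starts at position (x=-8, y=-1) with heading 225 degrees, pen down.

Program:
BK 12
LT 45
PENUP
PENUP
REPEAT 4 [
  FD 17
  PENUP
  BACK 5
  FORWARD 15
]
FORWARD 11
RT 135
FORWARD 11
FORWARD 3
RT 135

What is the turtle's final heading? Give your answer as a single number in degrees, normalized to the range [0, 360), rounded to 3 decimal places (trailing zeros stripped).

Executing turtle program step by step:
Start: pos=(-8,-1), heading=225, pen down
BK 12: (-8,-1) -> (0.485,7.485) [heading=225, draw]
LT 45: heading 225 -> 270
PU: pen up
PU: pen up
REPEAT 4 [
  -- iteration 1/4 --
  FD 17: (0.485,7.485) -> (0.485,-9.515) [heading=270, move]
  PU: pen up
  BK 5: (0.485,-9.515) -> (0.485,-4.515) [heading=270, move]
  FD 15: (0.485,-4.515) -> (0.485,-19.515) [heading=270, move]
  -- iteration 2/4 --
  FD 17: (0.485,-19.515) -> (0.485,-36.515) [heading=270, move]
  PU: pen up
  BK 5: (0.485,-36.515) -> (0.485,-31.515) [heading=270, move]
  FD 15: (0.485,-31.515) -> (0.485,-46.515) [heading=270, move]
  -- iteration 3/4 --
  FD 17: (0.485,-46.515) -> (0.485,-63.515) [heading=270, move]
  PU: pen up
  BK 5: (0.485,-63.515) -> (0.485,-58.515) [heading=270, move]
  FD 15: (0.485,-58.515) -> (0.485,-73.515) [heading=270, move]
  -- iteration 4/4 --
  FD 17: (0.485,-73.515) -> (0.485,-90.515) [heading=270, move]
  PU: pen up
  BK 5: (0.485,-90.515) -> (0.485,-85.515) [heading=270, move]
  FD 15: (0.485,-85.515) -> (0.485,-100.515) [heading=270, move]
]
FD 11: (0.485,-100.515) -> (0.485,-111.515) [heading=270, move]
RT 135: heading 270 -> 135
FD 11: (0.485,-111.515) -> (-7.293,-103.737) [heading=135, move]
FD 3: (-7.293,-103.737) -> (-9.414,-101.615) [heading=135, move]
RT 135: heading 135 -> 0
Final: pos=(-9.414,-101.615), heading=0, 1 segment(s) drawn

Answer: 0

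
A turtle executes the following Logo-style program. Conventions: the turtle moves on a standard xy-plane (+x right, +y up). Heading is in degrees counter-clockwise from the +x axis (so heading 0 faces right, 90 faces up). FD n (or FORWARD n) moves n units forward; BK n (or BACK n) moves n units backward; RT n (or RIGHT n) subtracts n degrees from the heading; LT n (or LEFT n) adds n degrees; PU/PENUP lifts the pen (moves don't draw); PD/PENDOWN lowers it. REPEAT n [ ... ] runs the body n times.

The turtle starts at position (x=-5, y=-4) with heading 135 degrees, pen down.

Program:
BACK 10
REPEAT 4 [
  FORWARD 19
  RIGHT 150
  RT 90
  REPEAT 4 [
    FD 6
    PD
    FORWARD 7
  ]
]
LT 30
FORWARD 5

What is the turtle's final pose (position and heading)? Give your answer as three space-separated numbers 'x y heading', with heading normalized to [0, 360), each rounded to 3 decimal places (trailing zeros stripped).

Answer: -23.528 -52.694 285

Derivation:
Executing turtle program step by step:
Start: pos=(-5,-4), heading=135, pen down
BK 10: (-5,-4) -> (2.071,-11.071) [heading=135, draw]
REPEAT 4 [
  -- iteration 1/4 --
  FD 19: (2.071,-11.071) -> (-11.364,2.364) [heading=135, draw]
  RT 150: heading 135 -> 345
  RT 90: heading 345 -> 255
  REPEAT 4 [
    -- iteration 1/4 --
    FD 6: (-11.364,2.364) -> (-12.917,-3.432) [heading=255, draw]
    PD: pen down
    FD 7: (-12.917,-3.432) -> (-14.729,-10.193) [heading=255, draw]
    -- iteration 2/4 --
    FD 6: (-14.729,-10.193) -> (-16.282,-15.989) [heading=255, draw]
    PD: pen down
    FD 7: (-16.282,-15.989) -> (-18.093,-22.75) [heading=255, draw]
    -- iteration 3/4 --
    FD 6: (-18.093,-22.75) -> (-19.646,-28.546) [heading=255, draw]
    PD: pen down
    FD 7: (-19.646,-28.546) -> (-21.458,-35.307) [heading=255, draw]
    -- iteration 4/4 --
    FD 6: (-21.458,-35.307) -> (-23.011,-41.103) [heading=255, draw]
    PD: pen down
    FD 7: (-23.011,-41.103) -> (-24.823,-47.864) [heading=255, draw]
  ]
  -- iteration 2/4 --
  FD 19: (-24.823,-47.864) -> (-29.74,-66.217) [heading=255, draw]
  RT 150: heading 255 -> 105
  RT 90: heading 105 -> 15
  REPEAT 4 [
    -- iteration 1/4 --
    FD 6: (-29.74,-66.217) -> (-23.945,-64.664) [heading=15, draw]
    PD: pen down
    FD 7: (-23.945,-64.664) -> (-17.183,-62.852) [heading=15, draw]
    -- iteration 2/4 --
    FD 6: (-17.183,-62.852) -> (-11.388,-61.299) [heading=15, draw]
    PD: pen down
    FD 7: (-11.388,-61.299) -> (-4.626,-59.487) [heading=15, draw]
    -- iteration 3/4 --
    FD 6: (-4.626,-59.487) -> (1.17,-57.935) [heading=15, draw]
    PD: pen down
    FD 7: (1.17,-57.935) -> (7.931,-56.123) [heading=15, draw]
    -- iteration 4/4 --
    FD 6: (7.931,-56.123) -> (13.727,-54.57) [heading=15, draw]
    PD: pen down
    FD 7: (13.727,-54.57) -> (20.488,-52.758) [heading=15, draw]
  ]
  -- iteration 3/4 --
  FD 19: (20.488,-52.758) -> (38.841,-47.841) [heading=15, draw]
  RT 150: heading 15 -> 225
  RT 90: heading 225 -> 135
  REPEAT 4 [
    -- iteration 1/4 --
    FD 6: (38.841,-47.841) -> (34.598,-43.598) [heading=135, draw]
    PD: pen down
    FD 7: (34.598,-43.598) -> (29.648,-38.648) [heading=135, draw]
    -- iteration 2/4 --
    FD 6: (29.648,-38.648) -> (25.406,-34.406) [heading=135, draw]
    PD: pen down
    FD 7: (25.406,-34.406) -> (20.456,-29.456) [heading=135, draw]
    -- iteration 3/4 --
    FD 6: (20.456,-29.456) -> (16.213,-25.213) [heading=135, draw]
    PD: pen down
    FD 7: (16.213,-25.213) -> (11.263,-20.263) [heading=135, draw]
    -- iteration 4/4 --
    FD 6: (11.263,-20.263) -> (7.021,-16.021) [heading=135, draw]
    PD: pen down
    FD 7: (7.021,-16.021) -> (2.071,-11.071) [heading=135, draw]
  ]
  -- iteration 4/4 --
  FD 19: (2.071,-11.071) -> (-11.364,2.364) [heading=135, draw]
  RT 150: heading 135 -> 345
  RT 90: heading 345 -> 255
  REPEAT 4 [
    -- iteration 1/4 --
    FD 6: (-11.364,2.364) -> (-12.917,-3.432) [heading=255, draw]
    PD: pen down
    FD 7: (-12.917,-3.432) -> (-14.729,-10.193) [heading=255, draw]
    -- iteration 2/4 --
    FD 6: (-14.729,-10.193) -> (-16.282,-15.989) [heading=255, draw]
    PD: pen down
    FD 7: (-16.282,-15.989) -> (-18.093,-22.75) [heading=255, draw]
    -- iteration 3/4 --
    FD 6: (-18.093,-22.75) -> (-19.646,-28.546) [heading=255, draw]
    PD: pen down
    FD 7: (-19.646,-28.546) -> (-21.458,-35.307) [heading=255, draw]
    -- iteration 4/4 --
    FD 6: (-21.458,-35.307) -> (-23.011,-41.103) [heading=255, draw]
    PD: pen down
    FD 7: (-23.011,-41.103) -> (-24.823,-47.864) [heading=255, draw]
  ]
]
LT 30: heading 255 -> 285
FD 5: (-24.823,-47.864) -> (-23.528,-52.694) [heading=285, draw]
Final: pos=(-23.528,-52.694), heading=285, 38 segment(s) drawn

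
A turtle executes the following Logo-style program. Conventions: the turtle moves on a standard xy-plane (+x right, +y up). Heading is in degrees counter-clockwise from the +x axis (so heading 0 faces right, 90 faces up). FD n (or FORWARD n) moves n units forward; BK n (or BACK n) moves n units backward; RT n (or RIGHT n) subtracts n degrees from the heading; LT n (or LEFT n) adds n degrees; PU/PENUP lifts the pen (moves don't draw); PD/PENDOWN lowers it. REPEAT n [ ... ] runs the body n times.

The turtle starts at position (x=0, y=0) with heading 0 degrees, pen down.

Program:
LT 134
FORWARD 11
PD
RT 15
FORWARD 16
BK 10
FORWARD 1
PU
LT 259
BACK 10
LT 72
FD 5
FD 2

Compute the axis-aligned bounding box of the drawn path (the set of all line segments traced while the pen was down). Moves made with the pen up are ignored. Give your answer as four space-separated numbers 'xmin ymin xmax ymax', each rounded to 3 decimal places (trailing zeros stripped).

Executing turtle program step by step:
Start: pos=(0,0), heading=0, pen down
LT 134: heading 0 -> 134
FD 11: (0,0) -> (-7.641,7.913) [heading=134, draw]
PD: pen down
RT 15: heading 134 -> 119
FD 16: (-7.641,7.913) -> (-15.398,21.907) [heading=119, draw]
BK 10: (-15.398,21.907) -> (-10.55,13.16) [heading=119, draw]
FD 1: (-10.55,13.16) -> (-11.035,14.035) [heading=119, draw]
PU: pen up
LT 259: heading 119 -> 18
BK 10: (-11.035,14.035) -> (-20.545,10.945) [heading=18, move]
LT 72: heading 18 -> 90
FD 5: (-20.545,10.945) -> (-20.545,15.945) [heading=90, move]
FD 2: (-20.545,15.945) -> (-20.545,17.945) [heading=90, move]
Final: pos=(-20.545,17.945), heading=90, 4 segment(s) drawn

Segment endpoints: x in {-15.398, -11.035, -10.55, -7.641, 0}, y in {0, 7.913, 13.16, 14.035, 21.907}
xmin=-15.398, ymin=0, xmax=0, ymax=21.907

Answer: -15.398 0 0 21.907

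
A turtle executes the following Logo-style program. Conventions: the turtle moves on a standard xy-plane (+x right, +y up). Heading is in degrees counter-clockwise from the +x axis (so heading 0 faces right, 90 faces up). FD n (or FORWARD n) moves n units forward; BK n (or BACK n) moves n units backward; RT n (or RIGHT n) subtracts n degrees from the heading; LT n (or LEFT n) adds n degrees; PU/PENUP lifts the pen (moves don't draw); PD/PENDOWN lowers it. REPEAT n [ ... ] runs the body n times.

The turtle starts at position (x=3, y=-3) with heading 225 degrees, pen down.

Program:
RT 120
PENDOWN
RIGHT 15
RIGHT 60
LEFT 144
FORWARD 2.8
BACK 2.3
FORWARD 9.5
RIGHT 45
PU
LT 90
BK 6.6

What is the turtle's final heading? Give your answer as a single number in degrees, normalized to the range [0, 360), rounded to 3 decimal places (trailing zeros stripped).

Executing turtle program step by step:
Start: pos=(3,-3), heading=225, pen down
RT 120: heading 225 -> 105
PD: pen down
RT 15: heading 105 -> 90
RT 60: heading 90 -> 30
LT 144: heading 30 -> 174
FD 2.8: (3,-3) -> (0.215,-2.707) [heading=174, draw]
BK 2.3: (0.215,-2.707) -> (2.503,-2.948) [heading=174, draw]
FD 9.5: (2.503,-2.948) -> (-6.945,-1.955) [heading=174, draw]
RT 45: heading 174 -> 129
PU: pen up
LT 90: heading 129 -> 219
BK 6.6: (-6.945,-1.955) -> (-1.816,2.199) [heading=219, move]
Final: pos=(-1.816,2.199), heading=219, 3 segment(s) drawn

Answer: 219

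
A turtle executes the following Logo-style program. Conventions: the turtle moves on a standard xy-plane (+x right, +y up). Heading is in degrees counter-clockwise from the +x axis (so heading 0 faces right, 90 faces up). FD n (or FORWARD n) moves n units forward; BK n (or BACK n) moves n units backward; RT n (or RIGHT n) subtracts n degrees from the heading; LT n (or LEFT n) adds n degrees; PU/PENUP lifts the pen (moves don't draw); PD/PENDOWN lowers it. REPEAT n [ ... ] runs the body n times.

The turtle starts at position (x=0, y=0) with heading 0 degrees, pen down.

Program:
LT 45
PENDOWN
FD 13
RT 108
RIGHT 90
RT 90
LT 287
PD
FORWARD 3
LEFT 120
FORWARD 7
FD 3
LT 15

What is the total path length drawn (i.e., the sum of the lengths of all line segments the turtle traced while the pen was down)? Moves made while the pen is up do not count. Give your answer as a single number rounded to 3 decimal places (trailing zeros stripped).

Executing turtle program step by step:
Start: pos=(0,0), heading=0, pen down
LT 45: heading 0 -> 45
PD: pen down
FD 13: (0,0) -> (9.192,9.192) [heading=45, draw]
RT 108: heading 45 -> 297
RT 90: heading 297 -> 207
RT 90: heading 207 -> 117
LT 287: heading 117 -> 44
PD: pen down
FD 3: (9.192,9.192) -> (11.35,11.276) [heading=44, draw]
LT 120: heading 44 -> 164
FD 7: (11.35,11.276) -> (4.622,13.206) [heading=164, draw]
FD 3: (4.622,13.206) -> (1.738,14.033) [heading=164, draw]
LT 15: heading 164 -> 179
Final: pos=(1.738,14.033), heading=179, 4 segment(s) drawn

Segment lengths:
  seg 1: (0,0) -> (9.192,9.192), length = 13
  seg 2: (9.192,9.192) -> (11.35,11.276), length = 3
  seg 3: (11.35,11.276) -> (4.622,13.206), length = 7
  seg 4: (4.622,13.206) -> (1.738,14.033), length = 3
Total = 26

Answer: 26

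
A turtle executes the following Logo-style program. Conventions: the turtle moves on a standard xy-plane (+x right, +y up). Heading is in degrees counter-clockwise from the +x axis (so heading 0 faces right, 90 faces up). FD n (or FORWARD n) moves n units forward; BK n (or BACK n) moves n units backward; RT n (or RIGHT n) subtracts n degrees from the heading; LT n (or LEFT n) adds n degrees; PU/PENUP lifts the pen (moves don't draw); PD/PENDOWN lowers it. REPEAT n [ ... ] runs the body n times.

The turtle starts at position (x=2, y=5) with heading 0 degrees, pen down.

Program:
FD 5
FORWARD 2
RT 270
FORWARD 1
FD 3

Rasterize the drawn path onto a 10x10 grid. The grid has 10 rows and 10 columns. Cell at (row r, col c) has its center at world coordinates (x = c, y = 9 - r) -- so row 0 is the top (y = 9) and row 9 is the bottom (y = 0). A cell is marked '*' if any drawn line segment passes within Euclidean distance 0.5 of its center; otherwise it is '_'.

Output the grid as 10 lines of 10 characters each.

Answer: _________*
_________*
_________*
_________*
__********
__________
__________
__________
__________
__________

Derivation:
Segment 0: (2,5) -> (7,5)
Segment 1: (7,5) -> (9,5)
Segment 2: (9,5) -> (9,6)
Segment 3: (9,6) -> (9,9)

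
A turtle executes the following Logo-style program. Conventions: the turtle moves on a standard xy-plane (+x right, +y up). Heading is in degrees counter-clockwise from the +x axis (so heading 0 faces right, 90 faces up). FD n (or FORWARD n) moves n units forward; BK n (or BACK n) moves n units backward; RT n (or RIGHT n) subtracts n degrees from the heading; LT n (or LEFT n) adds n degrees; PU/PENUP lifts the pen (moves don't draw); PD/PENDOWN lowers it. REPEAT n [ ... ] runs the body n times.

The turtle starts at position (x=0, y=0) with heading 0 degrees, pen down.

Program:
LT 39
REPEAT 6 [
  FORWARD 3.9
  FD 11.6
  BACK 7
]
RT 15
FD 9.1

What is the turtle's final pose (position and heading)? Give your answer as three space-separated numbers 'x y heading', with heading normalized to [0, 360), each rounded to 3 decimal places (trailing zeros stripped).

Answer: 47.948 35.797 24

Derivation:
Executing turtle program step by step:
Start: pos=(0,0), heading=0, pen down
LT 39: heading 0 -> 39
REPEAT 6 [
  -- iteration 1/6 --
  FD 3.9: (0,0) -> (3.031,2.454) [heading=39, draw]
  FD 11.6: (3.031,2.454) -> (12.046,9.754) [heading=39, draw]
  BK 7: (12.046,9.754) -> (6.606,5.349) [heading=39, draw]
  -- iteration 2/6 --
  FD 3.9: (6.606,5.349) -> (9.637,7.804) [heading=39, draw]
  FD 11.6: (9.637,7.804) -> (18.652,15.104) [heading=39, draw]
  BK 7: (18.652,15.104) -> (13.211,10.698) [heading=39, draw]
  -- iteration 3/6 --
  FD 3.9: (13.211,10.698) -> (16.242,13.153) [heading=39, draw]
  FD 11.6: (16.242,13.153) -> (25.257,20.453) [heading=39, draw]
  BK 7: (25.257,20.453) -> (19.817,16.048) [heading=39, draw]
  -- iteration 4/6 --
  FD 3.9: (19.817,16.048) -> (22.848,18.502) [heading=39, draw]
  FD 11.6: (22.848,18.502) -> (31.863,25.802) [heading=39, draw]
  BK 7: (31.863,25.802) -> (26.423,21.397) [heading=39, draw]
  -- iteration 5/6 --
  FD 3.9: (26.423,21.397) -> (29.454,23.851) [heading=39, draw]
  FD 11.6: (29.454,23.851) -> (38.469,31.151) [heading=39, draw]
  BK 7: (38.469,31.151) -> (33.029,26.746) [heading=39, draw]
  -- iteration 6/6 --
  FD 3.9: (33.029,26.746) -> (36.06,29.2) [heading=39, draw]
  FD 11.6: (36.06,29.2) -> (45.074,36.501) [heading=39, draw]
  BK 7: (45.074,36.501) -> (39.634,32.095) [heading=39, draw]
]
RT 15: heading 39 -> 24
FD 9.1: (39.634,32.095) -> (47.948,35.797) [heading=24, draw]
Final: pos=(47.948,35.797), heading=24, 19 segment(s) drawn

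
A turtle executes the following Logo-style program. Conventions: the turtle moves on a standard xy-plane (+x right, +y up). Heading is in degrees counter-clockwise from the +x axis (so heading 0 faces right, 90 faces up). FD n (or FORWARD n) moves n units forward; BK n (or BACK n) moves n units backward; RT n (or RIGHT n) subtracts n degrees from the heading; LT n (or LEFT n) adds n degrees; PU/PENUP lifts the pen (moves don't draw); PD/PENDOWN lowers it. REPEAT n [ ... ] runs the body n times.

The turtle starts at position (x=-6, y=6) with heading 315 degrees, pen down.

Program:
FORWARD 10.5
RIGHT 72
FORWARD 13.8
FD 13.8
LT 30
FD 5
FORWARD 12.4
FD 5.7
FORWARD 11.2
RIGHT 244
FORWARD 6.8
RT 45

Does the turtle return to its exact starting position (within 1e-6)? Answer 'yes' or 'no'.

Answer: no

Derivation:
Executing turtle program step by step:
Start: pos=(-6,6), heading=315, pen down
FD 10.5: (-6,6) -> (1.425,-1.425) [heading=315, draw]
RT 72: heading 315 -> 243
FD 13.8: (1.425,-1.425) -> (-4.84,-13.721) [heading=243, draw]
FD 13.8: (-4.84,-13.721) -> (-11.106,-26.016) [heading=243, draw]
LT 30: heading 243 -> 273
FD 5: (-11.106,-26.016) -> (-10.844,-31.01) [heading=273, draw]
FD 12.4: (-10.844,-31.01) -> (-10.195,-43.393) [heading=273, draw]
FD 5.7: (-10.195,-43.393) -> (-9.897,-49.085) [heading=273, draw]
FD 11.2: (-9.897,-49.085) -> (-9.31,-60.269) [heading=273, draw]
RT 244: heading 273 -> 29
FD 6.8: (-9.31,-60.269) -> (-3.363,-56.973) [heading=29, draw]
RT 45: heading 29 -> 344
Final: pos=(-3.363,-56.973), heading=344, 8 segment(s) drawn

Start position: (-6, 6)
Final position: (-3.363, -56.973)
Distance = 63.028; >= 1e-6 -> NOT closed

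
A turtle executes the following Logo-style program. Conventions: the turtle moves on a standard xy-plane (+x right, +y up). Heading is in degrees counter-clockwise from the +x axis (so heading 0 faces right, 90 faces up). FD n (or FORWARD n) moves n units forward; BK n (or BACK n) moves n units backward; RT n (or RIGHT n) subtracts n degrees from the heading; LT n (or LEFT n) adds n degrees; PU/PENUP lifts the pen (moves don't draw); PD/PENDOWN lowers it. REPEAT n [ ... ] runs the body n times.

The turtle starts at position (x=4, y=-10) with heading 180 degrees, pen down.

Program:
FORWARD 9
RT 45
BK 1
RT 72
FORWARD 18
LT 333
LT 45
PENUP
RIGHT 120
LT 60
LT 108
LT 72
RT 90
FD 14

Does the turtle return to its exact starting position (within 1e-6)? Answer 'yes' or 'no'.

Answer: no

Derivation:
Executing turtle program step by step:
Start: pos=(4,-10), heading=180, pen down
FD 9: (4,-10) -> (-5,-10) [heading=180, draw]
RT 45: heading 180 -> 135
BK 1: (-5,-10) -> (-4.293,-10.707) [heading=135, draw]
RT 72: heading 135 -> 63
FD 18: (-4.293,-10.707) -> (3.879,5.331) [heading=63, draw]
LT 333: heading 63 -> 36
LT 45: heading 36 -> 81
PU: pen up
RT 120: heading 81 -> 321
LT 60: heading 321 -> 21
LT 108: heading 21 -> 129
LT 72: heading 129 -> 201
RT 90: heading 201 -> 111
FD 14: (3.879,5.331) -> (-1.138,18.401) [heading=111, move]
Final: pos=(-1.138,18.401), heading=111, 3 segment(s) drawn

Start position: (4, -10)
Final position: (-1.138, 18.401)
Distance = 28.862; >= 1e-6 -> NOT closed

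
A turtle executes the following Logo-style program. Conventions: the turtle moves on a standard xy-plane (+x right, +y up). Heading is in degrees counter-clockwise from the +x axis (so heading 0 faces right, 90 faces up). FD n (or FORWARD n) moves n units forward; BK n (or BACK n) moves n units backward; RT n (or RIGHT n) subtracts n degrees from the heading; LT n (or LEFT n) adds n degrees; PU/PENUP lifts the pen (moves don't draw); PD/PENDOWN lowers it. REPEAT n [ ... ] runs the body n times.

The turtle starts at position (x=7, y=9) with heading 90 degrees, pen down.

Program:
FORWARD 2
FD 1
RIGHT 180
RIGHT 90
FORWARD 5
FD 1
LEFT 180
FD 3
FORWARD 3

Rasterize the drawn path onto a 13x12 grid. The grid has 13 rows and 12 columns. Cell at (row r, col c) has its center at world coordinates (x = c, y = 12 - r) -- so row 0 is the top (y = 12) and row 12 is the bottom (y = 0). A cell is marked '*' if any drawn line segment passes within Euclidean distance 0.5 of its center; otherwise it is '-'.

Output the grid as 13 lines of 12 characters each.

Answer: -*******----
-------*----
-------*----
-------*----
------------
------------
------------
------------
------------
------------
------------
------------
------------

Derivation:
Segment 0: (7,9) -> (7,11)
Segment 1: (7,11) -> (7,12)
Segment 2: (7,12) -> (2,12)
Segment 3: (2,12) -> (1,12)
Segment 4: (1,12) -> (4,12)
Segment 5: (4,12) -> (7,12)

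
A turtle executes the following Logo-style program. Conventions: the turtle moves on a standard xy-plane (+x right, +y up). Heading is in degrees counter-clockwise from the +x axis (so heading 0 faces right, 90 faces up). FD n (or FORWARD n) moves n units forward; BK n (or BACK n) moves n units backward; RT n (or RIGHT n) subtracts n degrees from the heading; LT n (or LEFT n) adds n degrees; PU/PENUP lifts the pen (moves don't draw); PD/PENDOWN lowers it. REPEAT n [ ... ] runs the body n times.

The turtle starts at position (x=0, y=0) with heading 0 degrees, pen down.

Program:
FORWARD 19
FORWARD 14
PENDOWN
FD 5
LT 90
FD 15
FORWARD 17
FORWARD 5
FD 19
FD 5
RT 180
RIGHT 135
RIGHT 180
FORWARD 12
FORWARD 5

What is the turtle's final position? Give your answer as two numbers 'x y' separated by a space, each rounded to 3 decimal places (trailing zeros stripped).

Executing turtle program step by step:
Start: pos=(0,0), heading=0, pen down
FD 19: (0,0) -> (19,0) [heading=0, draw]
FD 14: (19,0) -> (33,0) [heading=0, draw]
PD: pen down
FD 5: (33,0) -> (38,0) [heading=0, draw]
LT 90: heading 0 -> 90
FD 15: (38,0) -> (38,15) [heading=90, draw]
FD 17: (38,15) -> (38,32) [heading=90, draw]
FD 5: (38,32) -> (38,37) [heading=90, draw]
FD 19: (38,37) -> (38,56) [heading=90, draw]
FD 5: (38,56) -> (38,61) [heading=90, draw]
RT 180: heading 90 -> 270
RT 135: heading 270 -> 135
RT 180: heading 135 -> 315
FD 12: (38,61) -> (46.485,52.515) [heading=315, draw]
FD 5: (46.485,52.515) -> (50.021,48.979) [heading=315, draw]
Final: pos=(50.021,48.979), heading=315, 10 segment(s) drawn

Answer: 50.021 48.979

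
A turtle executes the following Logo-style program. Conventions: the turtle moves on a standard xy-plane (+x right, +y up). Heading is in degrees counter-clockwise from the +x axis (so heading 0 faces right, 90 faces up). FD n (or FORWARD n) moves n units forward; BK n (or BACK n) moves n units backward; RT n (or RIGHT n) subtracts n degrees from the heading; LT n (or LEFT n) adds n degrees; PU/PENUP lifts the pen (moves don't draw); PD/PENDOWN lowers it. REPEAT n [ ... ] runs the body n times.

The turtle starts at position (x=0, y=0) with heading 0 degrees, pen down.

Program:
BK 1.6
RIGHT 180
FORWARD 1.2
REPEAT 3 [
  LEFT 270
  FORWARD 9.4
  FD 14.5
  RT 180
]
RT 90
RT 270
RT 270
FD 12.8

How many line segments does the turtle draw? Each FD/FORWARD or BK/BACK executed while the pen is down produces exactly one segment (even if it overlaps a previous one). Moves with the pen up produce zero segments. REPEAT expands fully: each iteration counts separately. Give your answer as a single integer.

Executing turtle program step by step:
Start: pos=(0,0), heading=0, pen down
BK 1.6: (0,0) -> (-1.6,0) [heading=0, draw]
RT 180: heading 0 -> 180
FD 1.2: (-1.6,0) -> (-2.8,0) [heading=180, draw]
REPEAT 3 [
  -- iteration 1/3 --
  LT 270: heading 180 -> 90
  FD 9.4: (-2.8,0) -> (-2.8,9.4) [heading=90, draw]
  FD 14.5: (-2.8,9.4) -> (-2.8,23.9) [heading=90, draw]
  RT 180: heading 90 -> 270
  -- iteration 2/3 --
  LT 270: heading 270 -> 180
  FD 9.4: (-2.8,23.9) -> (-12.2,23.9) [heading=180, draw]
  FD 14.5: (-12.2,23.9) -> (-26.7,23.9) [heading=180, draw]
  RT 180: heading 180 -> 0
  -- iteration 3/3 --
  LT 270: heading 0 -> 270
  FD 9.4: (-26.7,23.9) -> (-26.7,14.5) [heading=270, draw]
  FD 14.5: (-26.7,14.5) -> (-26.7,0) [heading=270, draw]
  RT 180: heading 270 -> 90
]
RT 90: heading 90 -> 0
RT 270: heading 0 -> 90
RT 270: heading 90 -> 180
FD 12.8: (-26.7,0) -> (-39.5,0) [heading=180, draw]
Final: pos=(-39.5,0), heading=180, 9 segment(s) drawn
Segments drawn: 9

Answer: 9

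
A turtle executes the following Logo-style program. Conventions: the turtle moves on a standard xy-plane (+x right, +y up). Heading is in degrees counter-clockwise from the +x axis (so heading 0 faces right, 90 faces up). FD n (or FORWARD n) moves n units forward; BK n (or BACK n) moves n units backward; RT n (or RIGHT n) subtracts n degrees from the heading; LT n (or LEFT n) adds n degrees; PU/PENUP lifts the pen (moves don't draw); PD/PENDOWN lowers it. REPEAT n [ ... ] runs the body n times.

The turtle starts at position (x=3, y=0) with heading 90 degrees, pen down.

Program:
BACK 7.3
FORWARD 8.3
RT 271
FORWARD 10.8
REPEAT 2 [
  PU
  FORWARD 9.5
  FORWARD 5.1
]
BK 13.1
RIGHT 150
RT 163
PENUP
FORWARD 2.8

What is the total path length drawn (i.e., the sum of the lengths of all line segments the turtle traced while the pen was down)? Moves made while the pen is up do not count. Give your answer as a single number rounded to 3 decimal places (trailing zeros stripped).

Answer: 26.4

Derivation:
Executing turtle program step by step:
Start: pos=(3,0), heading=90, pen down
BK 7.3: (3,0) -> (3,-7.3) [heading=90, draw]
FD 8.3: (3,-7.3) -> (3,1) [heading=90, draw]
RT 271: heading 90 -> 179
FD 10.8: (3,1) -> (-7.798,1.188) [heading=179, draw]
REPEAT 2 [
  -- iteration 1/2 --
  PU: pen up
  FD 9.5: (-7.798,1.188) -> (-17.297,1.354) [heading=179, move]
  FD 5.1: (-17.297,1.354) -> (-22.396,1.443) [heading=179, move]
  -- iteration 2/2 --
  PU: pen up
  FD 9.5: (-22.396,1.443) -> (-31.895,1.609) [heading=179, move]
  FD 5.1: (-31.895,1.609) -> (-36.994,1.698) [heading=179, move]
]
BK 13.1: (-36.994,1.698) -> (-23.896,1.469) [heading=179, move]
RT 150: heading 179 -> 29
RT 163: heading 29 -> 226
PU: pen up
FD 2.8: (-23.896,1.469) -> (-25.841,-0.545) [heading=226, move]
Final: pos=(-25.841,-0.545), heading=226, 3 segment(s) drawn

Segment lengths:
  seg 1: (3,0) -> (3,-7.3), length = 7.3
  seg 2: (3,-7.3) -> (3,1), length = 8.3
  seg 3: (3,1) -> (-7.798,1.188), length = 10.8
Total = 26.4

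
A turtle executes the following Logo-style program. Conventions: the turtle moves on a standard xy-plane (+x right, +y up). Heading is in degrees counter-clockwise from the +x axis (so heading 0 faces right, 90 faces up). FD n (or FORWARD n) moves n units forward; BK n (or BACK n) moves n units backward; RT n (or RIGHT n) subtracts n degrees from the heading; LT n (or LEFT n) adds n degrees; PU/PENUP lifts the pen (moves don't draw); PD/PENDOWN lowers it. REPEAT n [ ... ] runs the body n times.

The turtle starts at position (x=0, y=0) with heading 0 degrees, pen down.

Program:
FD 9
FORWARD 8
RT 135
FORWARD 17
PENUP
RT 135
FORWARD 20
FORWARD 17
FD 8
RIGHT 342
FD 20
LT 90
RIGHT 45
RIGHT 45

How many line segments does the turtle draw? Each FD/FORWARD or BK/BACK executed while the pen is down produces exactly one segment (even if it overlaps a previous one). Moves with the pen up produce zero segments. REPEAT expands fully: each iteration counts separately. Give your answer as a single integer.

Executing turtle program step by step:
Start: pos=(0,0), heading=0, pen down
FD 9: (0,0) -> (9,0) [heading=0, draw]
FD 8: (9,0) -> (17,0) [heading=0, draw]
RT 135: heading 0 -> 225
FD 17: (17,0) -> (4.979,-12.021) [heading=225, draw]
PU: pen up
RT 135: heading 225 -> 90
FD 20: (4.979,-12.021) -> (4.979,7.979) [heading=90, move]
FD 17: (4.979,7.979) -> (4.979,24.979) [heading=90, move]
FD 8: (4.979,24.979) -> (4.979,32.979) [heading=90, move]
RT 342: heading 90 -> 108
FD 20: (4.979,32.979) -> (-1.201,52) [heading=108, move]
LT 90: heading 108 -> 198
RT 45: heading 198 -> 153
RT 45: heading 153 -> 108
Final: pos=(-1.201,52), heading=108, 3 segment(s) drawn
Segments drawn: 3

Answer: 3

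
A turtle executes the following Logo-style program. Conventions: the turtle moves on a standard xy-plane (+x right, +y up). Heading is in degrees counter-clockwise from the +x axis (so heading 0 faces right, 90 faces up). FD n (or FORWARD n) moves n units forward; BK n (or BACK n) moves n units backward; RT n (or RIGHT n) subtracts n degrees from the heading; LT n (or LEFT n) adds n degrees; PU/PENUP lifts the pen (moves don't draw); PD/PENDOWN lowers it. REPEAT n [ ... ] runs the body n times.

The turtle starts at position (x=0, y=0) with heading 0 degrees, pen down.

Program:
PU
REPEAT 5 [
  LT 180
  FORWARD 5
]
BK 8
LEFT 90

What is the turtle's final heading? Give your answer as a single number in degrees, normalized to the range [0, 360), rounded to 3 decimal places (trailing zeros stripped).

Answer: 270

Derivation:
Executing turtle program step by step:
Start: pos=(0,0), heading=0, pen down
PU: pen up
REPEAT 5 [
  -- iteration 1/5 --
  LT 180: heading 0 -> 180
  FD 5: (0,0) -> (-5,0) [heading=180, move]
  -- iteration 2/5 --
  LT 180: heading 180 -> 0
  FD 5: (-5,0) -> (0,0) [heading=0, move]
  -- iteration 3/5 --
  LT 180: heading 0 -> 180
  FD 5: (0,0) -> (-5,0) [heading=180, move]
  -- iteration 4/5 --
  LT 180: heading 180 -> 0
  FD 5: (-5,0) -> (0,0) [heading=0, move]
  -- iteration 5/5 --
  LT 180: heading 0 -> 180
  FD 5: (0,0) -> (-5,0) [heading=180, move]
]
BK 8: (-5,0) -> (3,0) [heading=180, move]
LT 90: heading 180 -> 270
Final: pos=(3,0), heading=270, 0 segment(s) drawn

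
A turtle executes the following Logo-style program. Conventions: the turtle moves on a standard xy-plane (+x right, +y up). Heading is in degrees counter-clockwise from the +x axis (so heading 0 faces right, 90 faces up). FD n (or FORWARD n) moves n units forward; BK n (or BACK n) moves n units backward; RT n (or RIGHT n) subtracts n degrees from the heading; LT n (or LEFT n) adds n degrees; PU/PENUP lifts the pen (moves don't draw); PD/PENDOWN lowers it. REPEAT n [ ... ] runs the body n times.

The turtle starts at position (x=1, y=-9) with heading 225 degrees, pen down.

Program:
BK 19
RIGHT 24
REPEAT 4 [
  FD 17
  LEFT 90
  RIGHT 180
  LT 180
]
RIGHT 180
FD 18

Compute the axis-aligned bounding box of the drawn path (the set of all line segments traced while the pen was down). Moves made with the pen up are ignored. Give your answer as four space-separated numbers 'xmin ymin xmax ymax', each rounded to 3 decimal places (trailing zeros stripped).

Answer: -1.436 -17.528 31.239 10.886

Derivation:
Executing turtle program step by step:
Start: pos=(1,-9), heading=225, pen down
BK 19: (1,-9) -> (14.435,4.435) [heading=225, draw]
RT 24: heading 225 -> 201
REPEAT 4 [
  -- iteration 1/4 --
  FD 17: (14.435,4.435) -> (-1.436,-1.657) [heading=201, draw]
  LT 90: heading 201 -> 291
  RT 180: heading 291 -> 111
  LT 180: heading 111 -> 291
  -- iteration 2/4 --
  FD 17: (-1.436,-1.657) -> (4.656,-17.528) [heading=291, draw]
  LT 90: heading 291 -> 21
  RT 180: heading 21 -> 201
  LT 180: heading 201 -> 21
  -- iteration 3/4 --
  FD 17: (4.656,-17.528) -> (20.527,-11.436) [heading=21, draw]
  LT 90: heading 21 -> 111
  RT 180: heading 111 -> 291
  LT 180: heading 291 -> 111
  -- iteration 4/4 --
  FD 17: (20.527,-11.436) -> (14.435,4.435) [heading=111, draw]
  LT 90: heading 111 -> 201
  RT 180: heading 201 -> 21
  LT 180: heading 21 -> 201
]
RT 180: heading 201 -> 21
FD 18: (14.435,4.435) -> (31.239,10.886) [heading=21, draw]
Final: pos=(31.239,10.886), heading=21, 6 segment(s) drawn

Segment endpoints: x in {-1.436, 1, 4.656, 14.435, 14.435, 20.527, 31.239}, y in {-17.528, -11.436, -9, -1.657, 4.435, 4.435, 10.886}
xmin=-1.436, ymin=-17.528, xmax=31.239, ymax=10.886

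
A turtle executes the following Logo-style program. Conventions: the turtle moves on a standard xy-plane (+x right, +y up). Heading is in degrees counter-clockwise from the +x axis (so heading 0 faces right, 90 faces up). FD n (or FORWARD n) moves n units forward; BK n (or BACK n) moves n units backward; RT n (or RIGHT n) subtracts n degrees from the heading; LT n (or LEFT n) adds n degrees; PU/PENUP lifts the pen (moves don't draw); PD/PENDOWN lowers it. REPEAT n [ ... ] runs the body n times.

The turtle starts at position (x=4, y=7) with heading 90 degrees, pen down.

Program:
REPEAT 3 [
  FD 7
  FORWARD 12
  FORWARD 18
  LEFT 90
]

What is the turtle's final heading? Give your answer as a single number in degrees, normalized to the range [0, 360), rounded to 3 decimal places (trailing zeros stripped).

Executing turtle program step by step:
Start: pos=(4,7), heading=90, pen down
REPEAT 3 [
  -- iteration 1/3 --
  FD 7: (4,7) -> (4,14) [heading=90, draw]
  FD 12: (4,14) -> (4,26) [heading=90, draw]
  FD 18: (4,26) -> (4,44) [heading=90, draw]
  LT 90: heading 90 -> 180
  -- iteration 2/3 --
  FD 7: (4,44) -> (-3,44) [heading=180, draw]
  FD 12: (-3,44) -> (-15,44) [heading=180, draw]
  FD 18: (-15,44) -> (-33,44) [heading=180, draw]
  LT 90: heading 180 -> 270
  -- iteration 3/3 --
  FD 7: (-33,44) -> (-33,37) [heading=270, draw]
  FD 12: (-33,37) -> (-33,25) [heading=270, draw]
  FD 18: (-33,25) -> (-33,7) [heading=270, draw]
  LT 90: heading 270 -> 0
]
Final: pos=(-33,7), heading=0, 9 segment(s) drawn

Answer: 0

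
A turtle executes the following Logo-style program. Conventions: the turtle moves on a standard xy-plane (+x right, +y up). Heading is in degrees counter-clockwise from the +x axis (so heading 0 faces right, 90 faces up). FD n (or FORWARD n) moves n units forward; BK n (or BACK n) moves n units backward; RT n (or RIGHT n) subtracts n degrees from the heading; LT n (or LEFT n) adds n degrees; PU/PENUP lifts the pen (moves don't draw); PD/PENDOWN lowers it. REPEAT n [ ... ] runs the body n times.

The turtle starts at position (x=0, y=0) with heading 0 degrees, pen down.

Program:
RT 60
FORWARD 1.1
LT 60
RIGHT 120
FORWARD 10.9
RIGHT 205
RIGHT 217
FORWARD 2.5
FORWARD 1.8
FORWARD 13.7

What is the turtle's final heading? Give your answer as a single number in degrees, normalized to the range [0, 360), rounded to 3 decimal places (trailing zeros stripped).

Executing turtle program step by step:
Start: pos=(0,0), heading=0, pen down
RT 60: heading 0 -> 300
FD 1.1: (0,0) -> (0.55,-0.953) [heading=300, draw]
LT 60: heading 300 -> 0
RT 120: heading 0 -> 240
FD 10.9: (0.55,-0.953) -> (-4.9,-10.392) [heading=240, draw]
RT 205: heading 240 -> 35
RT 217: heading 35 -> 178
FD 2.5: (-4.9,-10.392) -> (-7.398,-10.305) [heading=178, draw]
FD 1.8: (-7.398,-10.305) -> (-9.197,-10.242) [heading=178, draw]
FD 13.7: (-9.197,-10.242) -> (-22.889,-9.764) [heading=178, draw]
Final: pos=(-22.889,-9.764), heading=178, 5 segment(s) drawn

Answer: 178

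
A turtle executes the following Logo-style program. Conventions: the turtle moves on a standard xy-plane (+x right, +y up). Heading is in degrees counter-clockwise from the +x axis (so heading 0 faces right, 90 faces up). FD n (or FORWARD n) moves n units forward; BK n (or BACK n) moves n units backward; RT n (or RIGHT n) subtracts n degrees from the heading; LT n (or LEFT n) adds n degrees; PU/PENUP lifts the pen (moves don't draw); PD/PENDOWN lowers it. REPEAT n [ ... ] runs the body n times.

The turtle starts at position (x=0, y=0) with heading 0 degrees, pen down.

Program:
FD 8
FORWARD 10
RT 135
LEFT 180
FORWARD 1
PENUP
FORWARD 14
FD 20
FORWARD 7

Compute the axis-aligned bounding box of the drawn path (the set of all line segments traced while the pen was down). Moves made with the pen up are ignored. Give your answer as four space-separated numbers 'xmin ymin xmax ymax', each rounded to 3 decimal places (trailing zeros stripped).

Executing turtle program step by step:
Start: pos=(0,0), heading=0, pen down
FD 8: (0,0) -> (8,0) [heading=0, draw]
FD 10: (8,0) -> (18,0) [heading=0, draw]
RT 135: heading 0 -> 225
LT 180: heading 225 -> 45
FD 1: (18,0) -> (18.707,0.707) [heading=45, draw]
PU: pen up
FD 14: (18.707,0.707) -> (28.607,10.607) [heading=45, move]
FD 20: (28.607,10.607) -> (42.749,24.749) [heading=45, move]
FD 7: (42.749,24.749) -> (47.698,29.698) [heading=45, move]
Final: pos=(47.698,29.698), heading=45, 3 segment(s) drawn

Segment endpoints: x in {0, 8, 18, 18.707}, y in {0, 0.707}
xmin=0, ymin=0, xmax=18.707, ymax=0.707

Answer: 0 0 18.707 0.707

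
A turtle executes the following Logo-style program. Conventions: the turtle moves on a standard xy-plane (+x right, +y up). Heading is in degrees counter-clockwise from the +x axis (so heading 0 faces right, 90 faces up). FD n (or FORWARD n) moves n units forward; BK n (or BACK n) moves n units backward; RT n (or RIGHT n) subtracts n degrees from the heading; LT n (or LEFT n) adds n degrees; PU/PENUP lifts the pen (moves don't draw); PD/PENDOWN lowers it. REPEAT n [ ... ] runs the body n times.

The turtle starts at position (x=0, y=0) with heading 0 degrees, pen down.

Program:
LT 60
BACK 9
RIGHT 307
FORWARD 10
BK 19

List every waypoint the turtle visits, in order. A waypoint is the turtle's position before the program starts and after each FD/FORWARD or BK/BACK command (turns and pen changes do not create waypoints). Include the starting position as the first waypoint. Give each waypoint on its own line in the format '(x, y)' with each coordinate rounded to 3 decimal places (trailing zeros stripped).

Executing turtle program step by step:
Start: pos=(0,0), heading=0, pen down
LT 60: heading 0 -> 60
BK 9: (0,0) -> (-4.5,-7.794) [heading=60, draw]
RT 307: heading 60 -> 113
FD 10: (-4.5,-7.794) -> (-8.407,1.411) [heading=113, draw]
BK 19: (-8.407,1.411) -> (-0.983,-16.079) [heading=113, draw]
Final: pos=(-0.983,-16.079), heading=113, 3 segment(s) drawn
Waypoints (4 total):
(0, 0)
(-4.5, -7.794)
(-8.407, 1.411)
(-0.983, -16.079)

Answer: (0, 0)
(-4.5, -7.794)
(-8.407, 1.411)
(-0.983, -16.079)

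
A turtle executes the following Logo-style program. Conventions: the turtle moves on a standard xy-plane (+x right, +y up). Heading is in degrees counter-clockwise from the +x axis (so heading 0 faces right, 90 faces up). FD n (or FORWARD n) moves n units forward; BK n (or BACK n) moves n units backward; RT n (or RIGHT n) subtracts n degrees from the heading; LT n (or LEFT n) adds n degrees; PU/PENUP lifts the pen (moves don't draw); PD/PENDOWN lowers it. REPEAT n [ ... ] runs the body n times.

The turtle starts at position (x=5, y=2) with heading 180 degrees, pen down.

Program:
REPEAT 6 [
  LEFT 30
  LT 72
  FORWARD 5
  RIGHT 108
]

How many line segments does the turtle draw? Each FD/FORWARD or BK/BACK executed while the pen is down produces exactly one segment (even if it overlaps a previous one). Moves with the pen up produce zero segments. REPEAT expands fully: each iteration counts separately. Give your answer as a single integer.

Answer: 6

Derivation:
Executing turtle program step by step:
Start: pos=(5,2), heading=180, pen down
REPEAT 6 [
  -- iteration 1/6 --
  LT 30: heading 180 -> 210
  LT 72: heading 210 -> 282
  FD 5: (5,2) -> (6.04,-2.891) [heading=282, draw]
  RT 108: heading 282 -> 174
  -- iteration 2/6 --
  LT 30: heading 174 -> 204
  LT 72: heading 204 -> 276
  FD 5: (6.04,-2.891) -> (6.562,-7.863) [heading=276, draw]
  RT 108: heading 276 -> 168
  -- iteration 3/6 --
  LT 30: heading 168 -> 198
  LT 72: heading 198 -> 270
  FD 5: (6.562,-7.863) -> (6.562,-12.863) [heading=270, draw]
  RT 108: heading 270 -> 162
  -- iteration 4/6 --
  LT 30: heading 162 -> 192
  LT 72: heading 192 -> 264
  FD 5: (6.562,-12.863) -> (6.04,-17.836) [heading=264, draw]
  RT 108: heading 264 -> 156
  -- iteration 5/6 --
  LT 30: heading 156 -> 186
  LT 72: heading 186 -> 258
  FD 5: (6.04,-17.836) -> (5,-22.727) [heading=258, draw]
  RT 108: heading 258 -> 150
  -- iteration 6/6 --
  LT 30: heading 150 -> 180
  LT 72: heading 180 -> 252
  FD 5: (5,-22.727) -> (3.455,-27.482) [heading=252, draw]
  RT 108: heading 252 -> 144
]
Final: pos=(3.455,-27.482), heading=144, 6 segment(s) drawn
Segments drawn: 6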